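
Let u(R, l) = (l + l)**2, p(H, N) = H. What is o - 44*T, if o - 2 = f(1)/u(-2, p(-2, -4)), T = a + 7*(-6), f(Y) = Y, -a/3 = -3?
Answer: 23265/16 ≈ 1454.1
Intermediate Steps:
a = 9 (a = -3*(-3) = 9)
T = -33 (T = 9 + 7*(-6) = 9 - 42 = -33)
u(R, l) = 4*l**2 (u(R, l) = (2*l)**2 = 4*l**2)
o = 33/16 (o = 2 + 1/(4*(-2)**2) = 2 + 1/(4*4) = 2 + 1/16 = 33/16 ≈ 2.0625)
o - 44*T = 33/16 - 44*(-33) = 33/16 + 1452 = 23265/16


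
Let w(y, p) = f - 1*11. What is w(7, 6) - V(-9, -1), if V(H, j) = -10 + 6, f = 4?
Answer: -3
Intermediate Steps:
w(y, p) = -7 (w(y, p) = 4 - 1*11 = 4 - 11 = -7)
V(H, j) = -4
w(7, 6) - V(-9, -1) = -7 - 1*(-4) = -7 + 4 = -3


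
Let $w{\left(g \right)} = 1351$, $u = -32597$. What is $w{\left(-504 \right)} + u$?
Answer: $-31246$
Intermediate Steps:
$w{\left(-504 \right)} + u = 1351 - 32597 = -31246$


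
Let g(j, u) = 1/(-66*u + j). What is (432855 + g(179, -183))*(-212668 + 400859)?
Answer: 998448053581576/12257 ≈ 8.1459e+10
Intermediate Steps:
g(j, u) = 1/(j - 66*u)
(432855 + g(179, -183))*(-212668 + 400859) = (432855 + 1/(179 - 66*(-183)))*(-212668 + 400859) = (432855 + 1/(179 + 12078))*188191 = (432855 + 1/12257)*188191 = (5305503736/12257)*188191 = 998448053581576/12257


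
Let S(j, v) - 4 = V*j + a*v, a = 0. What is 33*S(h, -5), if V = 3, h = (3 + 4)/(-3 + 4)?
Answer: 825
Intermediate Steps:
h = 7 (h = 7/1 = 7*1 = 7)
S(j, v) = 4 + 3*j (S(j, v) = 4 + (3*j + 0*v) = 4 + (3*j + 0) = 4 + 3*j)
33*S(h, -5) = 33*(4 + 3*7) = 33*(4 + 21) = 33*25 = 825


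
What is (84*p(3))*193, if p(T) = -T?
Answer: -48636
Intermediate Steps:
(84*p(3))*193 = (84*(-1*3))*193 = (84*(-3))*193 = -252*193 = -48636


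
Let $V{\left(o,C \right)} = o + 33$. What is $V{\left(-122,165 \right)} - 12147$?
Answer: $-12236$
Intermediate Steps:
$V{\left(o,C \right)} = 33 + o$
$V{\left(-122,165 \right)} - 12147 = \left(33 - 122\right) - 12147 = -89 + \left(-19598 + 7451\right) = -89 - 12147 = -12236$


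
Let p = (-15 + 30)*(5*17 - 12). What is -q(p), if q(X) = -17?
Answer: 17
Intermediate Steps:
p = 1095 (p = 15*(85 - 12) = 15*73 = 1095)
-q(p) = -1*(-17) = 17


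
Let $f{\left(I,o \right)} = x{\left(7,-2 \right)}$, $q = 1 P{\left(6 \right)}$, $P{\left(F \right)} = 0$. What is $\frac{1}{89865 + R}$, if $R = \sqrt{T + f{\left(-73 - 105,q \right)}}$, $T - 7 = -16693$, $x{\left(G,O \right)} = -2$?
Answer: $\frac{89865}{8075734913} - \frac{4 i \sqrt{1043}}{8075734913} \approx 1.1128 \cdot 10^{-5} - 1.5996 \cdot 10^{-8} i$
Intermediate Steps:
$q = 0$ ($q = 1 \cdot 0 = 0$)
$T = -16686$ ($T = 7 - 16693 = -16686$)
$f{\left(I,o \right)} = -2$
$R = 4 i \sqrt{1043}$ ($R = \sqrt{-16686 - 2} = \sqrt{-16688} = 4 i \sqrt{1043} \approx 129.18 i$)
$\frac{1}{89865 + R} = \frac{1}{89865 + 4 i \sqrt{1043}}$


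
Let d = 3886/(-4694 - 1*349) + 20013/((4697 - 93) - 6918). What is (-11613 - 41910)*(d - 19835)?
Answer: 4131520474894653/3889834 ≈ 1.0621e+9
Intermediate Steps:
d = -109917763/11669502 (d = 3886/(-4694 - 349) + 20013/(4604 - 6918) = 3886/(-5043) + 20013/(-2314) = 3886*(-1/5043) + 20013*(-1/2314) = -3886/5043 - 20013/2314 = -109917763/11669502 ≈ -9.4192)
(-11613 - 41910)*(d - 19835) = (-11613 - 41910)*(-109917763/11669502 - 19835) = -53523*(-231574489933/11669502) = 4131520474894653/3889834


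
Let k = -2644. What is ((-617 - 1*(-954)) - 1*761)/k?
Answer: 106/661 ≈ 0.16036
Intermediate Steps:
((-617 - 1*(-954)) - 1*761)/k = ((-617 - 1*(-954)) - 1*761)/(-2644) = ((-617 + 954) - 761)*(-1/2644) = (337 - 761)*(-1/2644) = -424*(-1/2644) = 106/661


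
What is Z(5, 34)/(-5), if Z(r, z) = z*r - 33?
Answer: -137/5 ≈ -27.400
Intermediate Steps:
Z(r, z) = -33 + r*z (Z(r, z) = r*z - 33 = -33 + r*z)
Z(5, 34)/(-5) = (-33 + 5*34)/(-5) = (-33 + 170)*(-⅕) = 137*(-⅕) = -137/5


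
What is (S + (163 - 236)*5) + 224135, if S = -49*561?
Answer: 196281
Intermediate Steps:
S = -27489
(S + (163 - 236)*5) + 224135 = (-27489 + (163 - 236)*5) + 224135 = (-27489 - 73*5) + 224135 = (-27489 - 365) + 224135 = -27854 + 224135 = 196281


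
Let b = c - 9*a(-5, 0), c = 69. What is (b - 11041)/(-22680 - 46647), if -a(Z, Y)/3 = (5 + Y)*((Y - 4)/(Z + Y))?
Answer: 10864/69327 ≈ 0.15671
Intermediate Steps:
a(Z, Y) = -3*(-4 + Y)*(5 + Y)/(Y + Z) (a(Z, Y) = -3*(5 + Y)*(Y - 4)/(Z + Y) = -3*(5 + Y)*(-4 + Y)/(Y + Z) = -3*(-4 + Y)*(5 + Y)/(Y + Z))
b = 177 (b = 69 - 27*(20 - 1*0 - 1*0²)/(0 - 5) = 69 - 27*(20 + 0 - 1*0)/(-5) = 69 - 27*(-1)*(20 + 0 + 0)/5 = 69 - 27*(-1)*20/5 = 69 - 9*(-12) = 69 + 108 = 177)
(b - 11041)/(-22680 - 46647) = (177 - 11041)/(-22680 - 46647) = -10864/(-69327) = -10864*(-1/69327) = 10864/69327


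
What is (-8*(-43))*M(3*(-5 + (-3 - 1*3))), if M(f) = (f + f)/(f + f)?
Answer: 344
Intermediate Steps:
M(f) = 1 (M(f) = (2*f)/((2*f)) = (2*f)*(1/(2*f)) = 1)
(-8*(-43))*M(3*(-5 + (-3 - 1*3))) = -8*(-43)*1 = 344*1 = 344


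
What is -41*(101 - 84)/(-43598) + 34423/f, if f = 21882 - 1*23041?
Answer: -1499966131/50530082 ≈ -29.685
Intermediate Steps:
f = -1159 (f = 21882 - 23041 = -1159)
-41*(101 - 84)/(-43598) + 34423/f = -41*(101 - 84)/(-43598) + 34423/(-1159) = -41*17*(-1/43598) + 34423*(-1/1159) = -697*(-1/43598) - 34423/1159 = 697/43598 - 34423/1159 = -1499966131/50530082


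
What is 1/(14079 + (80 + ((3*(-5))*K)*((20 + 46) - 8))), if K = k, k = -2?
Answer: 1/15899 ≈ 6.2897e-5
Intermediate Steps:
K = -2
1/(14079 + (80 + ((3*(-5))*K)*((20 + 46) - 8))) = 1/(14079 + (80 + ((3*(-5))*(-2))*((20 + 46) - 8))) = 1/(14079 + (80 + (-15*(-2))*(66 - 8))) = 1/(14079 + (80 + 30*58)) = 1/(14079 + (80 + 1740)) = 1/(14079 + 1820) = 1/15899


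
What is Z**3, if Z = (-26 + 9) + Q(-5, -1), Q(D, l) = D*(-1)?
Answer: -1728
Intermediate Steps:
Q(D, l) = -D
Z = -12 (Z = (-26 + 9) - 1*(-5) = -17 + 5 = -12)
Z**3 = (-12)**3 = -1728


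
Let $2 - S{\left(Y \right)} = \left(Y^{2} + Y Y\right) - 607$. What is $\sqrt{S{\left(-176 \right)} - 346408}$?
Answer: $i \sqrt{407751} \approx 638.55 i$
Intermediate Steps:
$S{\left(Y \right)} = 609 - 2 Y^{2}$ ($S{\left(Y \right)} = 2 - \left(\left(Y^{2} + Y Y\right) - 607\right) = 2 - \left(\left(Y^{2} + Y^{2}\right) - 607\right) = 2 - \left(2 Y^{2} - 607\right) = 2 - \left(-607 + 2 Y^{2}\right) = 609 - 2 Y^{2}$)
$\sqrt{S{\left(-176 \right)} - 346408} = \sqrt{\left(609 - 2 \left(-176\right)^{2}\right) - 346408} = \sqrt{\left(609 - 61952\right) - 346408} = \sqrt{-61343 - 346408} = \sqrt{-407751} = i \sqrt{407751}$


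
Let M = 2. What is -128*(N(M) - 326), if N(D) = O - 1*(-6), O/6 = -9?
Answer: 47872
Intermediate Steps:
O = -54 (O = 6*(-9) = -54)
N(D) = -48 (N(D) = -54 - 1*(-6) = -54 + 6 = -48)
-128*(N(M) - 326) = -128*(-48 - 326) = -128*(-374) = 47872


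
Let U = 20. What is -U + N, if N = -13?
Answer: -33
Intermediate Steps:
-U + N = -1*20 - 13 = -20 - 13 = -33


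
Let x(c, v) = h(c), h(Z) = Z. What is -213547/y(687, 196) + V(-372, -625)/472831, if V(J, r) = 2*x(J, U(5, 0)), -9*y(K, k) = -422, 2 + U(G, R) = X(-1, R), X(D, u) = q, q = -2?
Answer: -908745087981/199534682 ≈ -4554.3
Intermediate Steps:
X(D, u) = -2
U(G, R) = -4 (U(G, R) = -2 - 2 = -4)
x(c, v) = c
y(K, k) = 422/9 (y(K, k) = -1/9*(-422) = 422/9)
V(J, r) = 2*J
-213547/y(687, 196) + V(-372, -625)/472831 = -213547/422/9 + (2*(-372))/472831 = -213547*9/422 - 744*1/472831 = -1921923/422 - 744/472831 = -908745087981/199534682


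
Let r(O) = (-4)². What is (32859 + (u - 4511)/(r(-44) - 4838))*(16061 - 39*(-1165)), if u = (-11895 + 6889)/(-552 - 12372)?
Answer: 15741559022312770/7789941 ≈ 2.0208e+9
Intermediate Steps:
r(O) = 16
u = 2503/6462 (u = -5006/(-12924) = -5006*(-1/12924) = 2503/6462 ≈ 0.38734)
(32859 + (u - 4511)/(r(-44) - 4838))*(16061 - 39*(-1165)) = (32859 + (2503/6462 - 4511)/(16 - 4838))*(16061 - 39*(-1165)) = (32859 - 29147579/6462/(-4822))*(16061 + 45435) = (32859 - 29147579/6462*(-1/4822))*61496 = (32859 + 29147579/31159764)*61496 = (1023907832855/31159764)*61496 = 15741559022312770/7789941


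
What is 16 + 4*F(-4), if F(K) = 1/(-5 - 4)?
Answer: 140/9 ≈ 15.556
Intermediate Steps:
F(K) = -⅑ (F(K) = 1/(-9) = -⅑)
16 + 4*F(-4) = 16 + 4*(-⅑) = 16 - 4/9 = 140/9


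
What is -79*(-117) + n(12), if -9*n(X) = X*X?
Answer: 9227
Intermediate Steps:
n(X) = -X²/9 (n(X) = -X*X/9 = -X²/9)
-79*(-117) + n(12) = -79*(-117) - ⅑*12² = 9243 - ⅑*144 = 9243 - 16 = 9227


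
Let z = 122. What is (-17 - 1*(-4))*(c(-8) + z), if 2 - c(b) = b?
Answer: -1716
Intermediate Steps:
c(b) = 2 - b
(-17 - 1*(-4))*(c(-8) + z) = (-17 - 1*(-4))*((2 - 1*(-8)) + 122) = (-17 + 4)*((2 + 8) + 122) = -13*(10 + 122) = -13*132 = -1716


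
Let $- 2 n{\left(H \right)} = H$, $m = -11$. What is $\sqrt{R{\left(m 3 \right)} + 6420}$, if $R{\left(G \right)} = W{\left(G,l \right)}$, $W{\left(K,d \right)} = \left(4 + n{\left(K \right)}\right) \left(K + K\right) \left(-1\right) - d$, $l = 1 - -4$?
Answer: $2 \sqrt{1942} \approx 88.136$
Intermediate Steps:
$n{\left(H \right)} = - \frac{H}{2}$
$l = 5$ ($l = 1 + 4 = 5$)
$W{\left(K,d \right)} = - d - 2 K \left(4 - \frac{K}{2}\right)$ ($W{\left(K,d \right)} = \left(4 - \frac{K}{2}\right) \left(K + K\right) \left(-1\right) - d = \left(4 - \frac{K}{2}\right) 2 K \left(-1\right) - d = 2 K \left(4 - \frac{K}{2}\right) \left(-1\right) - d = - 2 K \left(4 - \frac{K}{2}\right) - d = - d - 2 K \left(4 - \frac{K}{2}\right)$)
$R{\left(G \right)} = -5 + G^{2} - 8 G$ ($R{\left(G \right)} = G^{2} - 5 - 8 G = -5 + G^{2} - 8 G$)
$\sqrt{R{\left(m 3 \right)} + 6420} = \sqrt{\left(-5 + \left(\left(-11\right) 3\right)^{2} - 8 \left(\left(-11\right) 3\right)\right) + 6420} = \sqrt{\left(-5 + \left(-33\right)^{2} - -264\right) + 6420} = \sqrt{\left(-5 + 1089 + 264\right) + 6420} = \sqrt{1348 + 6420} = \sqrt{7768} = 2 \sqrt{1942}$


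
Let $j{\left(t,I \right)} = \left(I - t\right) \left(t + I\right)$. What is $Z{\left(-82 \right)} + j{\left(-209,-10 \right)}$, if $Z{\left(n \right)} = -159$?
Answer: $-43740$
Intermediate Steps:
$j{\left(t,I \right)} = \left(I + t\right) \left(I - t\right)$ ($j{\left(t,I \right)} = \left(I - t\right) \left(I + t\right) = \left(I + t\right) \left(I - t\right)$)
$Z{\left(-82 \right)} + j{\left(-209,-10 \right)} = -159 + \left(\left(-10\right)^{2} - \left(-209\right)^{2}\right) = -159 + \left(100 - 43681\right) = -159 - 43581 = -43740$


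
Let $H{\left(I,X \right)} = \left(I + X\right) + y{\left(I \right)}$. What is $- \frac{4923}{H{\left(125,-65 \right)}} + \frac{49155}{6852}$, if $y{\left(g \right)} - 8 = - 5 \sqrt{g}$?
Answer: $- \frac{740039861}{3423716} - \frac{123075 \sqrt{5}}{1499} \approx -399.74$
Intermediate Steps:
$y{\left(g \right)} = 8 - 5 \sqrt{g}$
$H{\left(I,X \right)} = 8 + I + X - 5 \sqrt{I}$ ($H{\left(I,X \right)} = \left(I + X\right) - \left(-8 + 5 \sqrt{I}\right) = 8 + I + X - 5 \sqrt{I}$)
$- \frac{4923}{H{\left(125,-65 \right)}} + \frac{49155}{6852} = - \frac{4923}{8 + 125 - 65 - 5 \sqrt{125}} + \frac{49155}{6852} = - \frac{4923}{8 + 125 - 65 - 5 \cdot 5 \sqrt{5}} + 49155 \cdot \frac{1}{6852} = - \frac{4923}{8 + 125 - 65 - 25 \sqrt{5}} + \frac{16385}{2284} = - \frac{4923}{68 - 25 \sqrt{5}} + \frac{16385}{2284} = \frac{16385}{2284} - \frac{4923}{68 - 25 \sqrt{5}}$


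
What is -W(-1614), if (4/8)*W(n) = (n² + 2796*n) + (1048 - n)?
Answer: 3810172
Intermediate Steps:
W(n) = 2096 + 2*n² + 5590*n (W(n) = 2*((n² + 2796*n) + (1048 - n)) = 2*(1048 + n² + 2795*n) = 2096 + 2*n² + 5590*n)
-W(-1614) = -(2096 + 2*(-1614)² + 5590*(-1614)) = -(2096 + 2*2604996 - 9022260) = -(2096 + 5209992 - 9022260) = -1*(-3810172) = 3810172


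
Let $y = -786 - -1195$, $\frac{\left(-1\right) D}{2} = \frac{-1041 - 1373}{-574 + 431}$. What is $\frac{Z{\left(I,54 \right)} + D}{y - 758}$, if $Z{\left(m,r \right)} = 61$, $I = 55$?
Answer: $- \frac{3895}{49907} \approx -0.078045$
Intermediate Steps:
$D = - \frac{4828}{143}$ ($D = - 2 \frac{-1041 - 1373}{-574 + 431} = - 2 \left(- \frac{2414}{-143}\right) = - 2 \left(\left(-2414\right) \left(- \frac{1}{143}\right)\right) = \left(-2\right) \frac{2414}{143} = - \frac{4828}{143} \approx -33.762$)
$y = 409$ ($y = -786 + 1195 = 409$)
$\frac{Z{\left(I,54 \right)} + D}{y - 758} = \frac{61 - \frac{4828}{143}}{409 - 758} = \frac{3895}{143 \left(-349\right)} = \frac{3895}{143} \left(- \frac{1}{349}\right) = - \frac{3895}{49907}$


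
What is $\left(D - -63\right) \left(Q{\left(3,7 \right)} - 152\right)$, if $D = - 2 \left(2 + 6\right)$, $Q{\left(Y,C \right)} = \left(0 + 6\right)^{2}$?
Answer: $-5452$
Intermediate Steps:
$Q{\left(Y,C \right)} = 36$ ($Q{\left(Y,C \right)} = 6^{2} = 36$)
$D = -16$ ($D = \left(-2\right) 8 = -16$)
$\left(D - -63\right) \left(Q{\left(3,7 \right)} - 152\right) = \left(-16 - -63\right) \left(36 - 152\right) = \left(-16 + 63\right) \left(-116\right) = 47 \left(-116\right) = -5452$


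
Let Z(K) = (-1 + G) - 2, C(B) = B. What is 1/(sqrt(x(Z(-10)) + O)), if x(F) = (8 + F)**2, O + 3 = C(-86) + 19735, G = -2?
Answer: sqrt(19655)/19655 ≈ 0.0071329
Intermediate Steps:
Z(K) = -5 (Z(K) = (-1 - 2) - 2 = -3 - 2 = -5)
O = 19646 (O = -3 + (-86 + 19735) = -3 + 19649 = 19646)
1/(sqrt(x(Z(-10)) + O)) = 1/(sqrt((8 - 5)**2 + 19646)) = 1/(sqrt(3**2 + 19646)) = 1/(sqrt(9 + 19646)) = 1/(sqrt(19655)) = sqrt(19655)/19655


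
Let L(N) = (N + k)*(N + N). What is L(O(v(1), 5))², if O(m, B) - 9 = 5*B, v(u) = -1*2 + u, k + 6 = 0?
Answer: 3625216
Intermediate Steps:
k = -6 (k = -6 + 0 = -6)
v(u) = -2 + u
O(m, B) = 9 + 5*B
L(N) = 2*N*(-6 + N) (L(N) = (N - 6)*(N + N) = (-6 + N)*(2*N) = 2*N*(-6 + N))
L(O(v(1), 5))² = (2*(9 + 5*5)*(-6 + (9 + 5*5)))² = (2*(9 + 25)*(-6 + (9 + 25)))² = (2*34*(-6 + 34))² = (2*34*28)² = 1904² = 3625216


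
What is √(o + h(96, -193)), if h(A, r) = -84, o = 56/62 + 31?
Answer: I*√50065/31 ≈ 7.2178*I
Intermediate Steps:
o = 989/31 (o = (1/62)*56 + 31 = 28/31 + 31 = 989/31 ≈ 31.903)
√(o + h(96, -193)) = √(989/31 - 84) = √(-1615/31) = I*√50065/31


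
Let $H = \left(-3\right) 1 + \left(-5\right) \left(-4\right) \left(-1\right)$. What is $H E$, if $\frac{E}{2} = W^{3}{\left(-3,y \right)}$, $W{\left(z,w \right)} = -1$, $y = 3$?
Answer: $46$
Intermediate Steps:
$E = -2$ ($E = 2 \left(-1\right)^{3} = 2 \left(-1\right) = -2$)
$H = -23$ ($H = -3 + 20 \left(-1\right) = -3 - 20 = -23$)
$H E = \left(-23\right) \left(-2\right) = 46$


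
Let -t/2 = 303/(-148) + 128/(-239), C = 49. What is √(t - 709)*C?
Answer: 49*I*√220155557918/17686 ≈ 1300.0*I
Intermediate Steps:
t = 91361/17686 (t = -2*(303/(-148) + 128/(-239)) = -2*(303*(-1/148) + 128*(-1/239)) = -2*(-303/148 - 128/239) = -2*(-91361/35372) = 91361/17686 ≈ 5.1657)
√(t - 709)*C = √(91361/17686 - 709)*49 = √(-12448013/17686)*49 = (I*√220155557918/17686)*49 = 49*I*√220155557918/17686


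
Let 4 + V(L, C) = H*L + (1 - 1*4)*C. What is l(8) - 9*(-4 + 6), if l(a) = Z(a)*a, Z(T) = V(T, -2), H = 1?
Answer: 62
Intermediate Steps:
V(L, C) = -4 + L - 3*C (V(L, C) = -4 + (1*L + (1 - 1*4)*C) = -4 + (L + (1 - 4)*C) = -4 + (L - 3*C) = -4 + L - 3*C)
Z(T) = 2 + T (Z(T) = -4 + T - 3*(-2) = -4 + T + 6 = 2 + T)
l(a) = a*(2 + a) (l(a) = (2 + a)*a = a*(2 + a))
l(8) - 9*(-4 + 6) = 8*(2 + 8) - 9*(-4 + 6) = 8*10 - 9*2 = 80 - 1*18 = 80 - 18 = 62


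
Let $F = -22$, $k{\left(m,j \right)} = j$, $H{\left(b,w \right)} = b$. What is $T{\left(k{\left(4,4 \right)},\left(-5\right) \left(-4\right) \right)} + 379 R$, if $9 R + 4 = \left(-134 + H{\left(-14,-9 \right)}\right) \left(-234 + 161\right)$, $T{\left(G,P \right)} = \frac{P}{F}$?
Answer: $\frac{5002790}{11} \approx 4.548 \cdot 10^{5}$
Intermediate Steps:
$T{\left(G,P \right)} = - \frac{P}{22}$ ($T{\left(G,P \right)} = \frac{P}{-22} = P \left(- \frac{1}{22}\right) = - \frac{P}{22}$)
$R = 1200$ ($R = - \frac{4}{9} + \frac{\left(-134 - 14\right) \left(-234 + 161\right)}{9} = - \frac{4}{9} + \frac{\left(-148\right) \left(-73\right)}{9} = - \frac{4}{9} + \frac{1}{9} \cdot 10804 = - \frac{4}{9} + \frac{10804}{9} = 1200$)
$T{\left(k{\left(4,4 \right)},\left(-5\right) \left(-4\right) \right)} + 379 R = - \frac{\left(-5\right) \left(-4\right)}{22} + 379 \cdot 1200 = \left(- \frac{1}{22}\right) 20 + 454800 = - \frac{10}{11} + 454800 = \frac{5002790}{11}$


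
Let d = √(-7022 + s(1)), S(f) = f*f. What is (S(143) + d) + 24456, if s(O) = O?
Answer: 44905 + I*√7021 ≈ 44905.0 + 83.791*I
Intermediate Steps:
S(f) = f²
d = I*√7021 (d = √(-7022 + 1) = √(-7021) = I*√7021 ≈ 83.791*I)
(S(143) + d) + 24456 = (143² + I*√7021) + 24456 = (20449 + I*√7021) + 24456 = 44905 + I*√7021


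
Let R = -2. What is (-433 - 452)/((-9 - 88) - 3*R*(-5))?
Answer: 885/127 ≈ 6.9685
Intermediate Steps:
(-433 - 452)/((-9 - 88) - 3*R*(-5)) = (-433 - 452)/((-9 - 88) - 3*(-2)*(-5)) = -885/(-97 + 6*(-5)) = -885/(-97 - 30) = -885/(-127) = -885*(-1/127) = 885/127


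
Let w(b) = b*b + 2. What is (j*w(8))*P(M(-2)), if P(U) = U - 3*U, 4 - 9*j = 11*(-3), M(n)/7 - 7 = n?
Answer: -56980/3 ≈ -18993.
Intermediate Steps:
M(n) = 49 + 7*n
j = 37/9 (j = 4/9 - 11*(-3)/9 = 4/9 - 1/9*(-33) = 4/9 + 11/3 = 37/9 ≈ 4.1111)
w(b) = 2 + b**2 (w(b) = b**2 + 2 = 2 + b**2)
P(U) = -2*U
(j*w(8))*P(M(-2)) = (37*(2 + 8**2)/9)*(-2*(49 + 7*(-2))) = (37*(2 + 64)/9)*(-2*(49 - 14)) = ((37/9)*66)*(-2*35) = (814/3)*(-70) = -56980/3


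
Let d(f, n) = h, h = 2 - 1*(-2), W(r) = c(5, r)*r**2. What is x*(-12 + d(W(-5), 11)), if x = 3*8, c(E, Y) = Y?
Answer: -192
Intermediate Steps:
x = 24
W(r) = r**3 (W(r) = r*r**2 = r**3)
h = 4 (h = 2 + 2 = 4)
d(f, n) = 4
x*(-12 + d(W(-5), 11)) = 24*(-12 + 4) = 24*(-8) = -192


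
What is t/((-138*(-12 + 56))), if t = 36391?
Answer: -36391/6072 ≈ -5.9932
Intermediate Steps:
t/((-138*(-12 + 56))) = 36391/((-138*(-12 + 56))) = 36391/((-138*44)) = 36391/(-6072) = 36391*(-1/6072) = -36391/6072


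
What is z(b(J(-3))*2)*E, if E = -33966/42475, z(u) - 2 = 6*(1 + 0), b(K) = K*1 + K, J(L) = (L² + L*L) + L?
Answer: -271728/42475 ≈ -6.3974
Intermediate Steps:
J(L) = L + 2*L² (J(L) = (L² + L²) + L = 2*L² + L = L + 2*L²)
b(K) = 2*K (b(K) = K + K = 2*K)
z(u) = 8 (z(u) = 2 + 6*(1 + 0) = 2 + 6*1 = 2 + 6 = 8)
E = -33966/42475 (E = -33966*1/42475 = -33966/42475 ≈ -0.79967)
z(b(J(-3))*2)*E = 8*(-33966/42475) = -271728/42475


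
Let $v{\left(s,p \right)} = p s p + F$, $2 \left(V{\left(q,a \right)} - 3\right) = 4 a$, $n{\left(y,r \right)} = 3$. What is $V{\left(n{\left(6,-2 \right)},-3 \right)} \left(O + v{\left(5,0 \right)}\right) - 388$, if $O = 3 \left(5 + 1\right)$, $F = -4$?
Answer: $-430$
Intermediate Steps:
$O = 18$ ($O = 3 \cdot 6 = 18$)
$V{\left(q,a \right)} = 3 + 2 a$ ($V{\left(q,a \right)} = 3 + \frac{4 a}{2} = 3 + 2 a$)
$v{\left(s,p \right)} = -4 + s p^{2}$ ($v{\left(s,p \right)} = p s p - 4 = s p^{2} - 4 = -4 + s p^{2}$)
$V{\left(n{\left(6,-2 \right)},-3 \right)} \left(O + v{\left(5,0 \right)}\right) - 388 = \left(3 + 2 \left(-3\right)\right) \left(18 - \left(4 - 5 \cdot 0^{2}\right)\right) - 388 = \left(3 - 6\right) \left(18 + \left(-4 + 5 \cdot 0\right)\right) - 388 = - 3 \left(18 + \left(-4 + 0\right)\right) - 388 = - 3 \left(18 - 4\right) - 388 = \left(-3\right) 14 - 388 = -42 - 388 = -430$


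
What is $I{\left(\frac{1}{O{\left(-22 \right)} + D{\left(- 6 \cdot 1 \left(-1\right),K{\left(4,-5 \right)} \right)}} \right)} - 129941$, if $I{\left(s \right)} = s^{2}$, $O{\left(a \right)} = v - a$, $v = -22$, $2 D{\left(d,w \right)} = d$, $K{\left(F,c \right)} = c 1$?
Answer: $- \frac{1169468}{9} \approx -1.2994 \cdot 10^{5}$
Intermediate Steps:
$K{\left(F,c \right)} = c$
$D{\left(d,w \right)} = \frac{d}{2}$
$O{\left(a \right)} = -22 - a$
$I{\left(\frac{1}{O{\left(-22 \right)} + D{\left(- 6 \cdot 1 \left(-1\right),K{\left(4,-5 \right)} \right)}} \right)} - 129941 = \left(\frac{1}{\left(-22 - -22\right) + \frac{- 6 \cdot 1 \left(-1\right)}{2}}\right)^{2} - 129941 = \left(\frac{1}{\left(-22 + 22\right) + \frac{\left(-1\right) 6 \left(-1\right)}{2}}\right)^{2} - 129941 = \left(\frac{1}{0 + \frac{\left(-6\right) \left(-1\right)}{2}}\right)^{2} - 129941 = \left(\frac{1}{0 + \frac{1}{2} \cdot 6}\right)^{2} - 129941 = \left(\frac{1}{0 + 3}\right)^{2} - 129941 = \left(\frac{1}{3}\right)^{2} - 129941 = \frac{1}{9} - 129941 = - \frac{1169468}{9}$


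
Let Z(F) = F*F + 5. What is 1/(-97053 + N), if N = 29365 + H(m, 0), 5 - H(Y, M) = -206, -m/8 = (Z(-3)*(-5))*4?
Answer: -1/67477 ≈ -1.4820e-5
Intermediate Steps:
Z(F) = 5 + F² (Z(F) = F² + 5 = 5 + F²)
m = 2240 (m = -8*(5 + (-3)²)*(-5)*4 = -8*(5 + 9)*(-5)*4 = -8*14*(-5)*4 = -(-560)*4 = -8*(-280) = 2240)
H(Y, M) = 211 (H(Y, M) = 5 - 1*(-206) = 5 + 206 = 211)
N = 29576 (N = 29365 + 211 = 29576)
1/(-97053 + N) = 1/(-97053 + 29576) = 1/(-67477) = -1/67477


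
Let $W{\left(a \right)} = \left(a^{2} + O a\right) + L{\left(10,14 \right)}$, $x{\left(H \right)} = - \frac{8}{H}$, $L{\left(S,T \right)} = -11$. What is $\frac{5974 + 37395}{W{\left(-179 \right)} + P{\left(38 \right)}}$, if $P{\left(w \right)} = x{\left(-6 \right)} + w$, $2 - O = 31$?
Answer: $\frac{130107}{111781} \approx 1.1639$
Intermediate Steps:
$O = -29$ ($O = 2 - 31 = -29$)
$W{\left(a \right)} = -11 + a^{2} - 29 a$ ($W{\left(a \right)} = \left(a^{2} - 29 a\right) - 11 = -11 + a^{2} - 29 a$)
$P{\left(w \right)} = \frac{4}{3} + w$ ($P{\left(w \right)} = - \frac{8}{-6} + w = \left(-8\right) \left(- \frac{1}{6}\right) + w = \frac{4}{3} + w$)
$\frac{5974 + 37395}{W{\left(-179 \right)} + P{\left(38 \right)}} = \frac{5974 + 37395}{\left(-11 + \left(-179\right)^{2} - -5191\right) + \left(\frac{4}{3} + 38\right)} = \frac{43369}{\left(-11 + 32041 + 5191\right) + \frac{118}{3}} = \frac{43369}{37221 + \frac{118}{3}} = \frac{43369}{\frac{111781}{3}} = 43369 \cdot \frac{3}{111781} = \frac{130107}{111781}$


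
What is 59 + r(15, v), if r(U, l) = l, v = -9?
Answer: 50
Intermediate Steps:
59 + r(15, v) = 59 - 9 = 50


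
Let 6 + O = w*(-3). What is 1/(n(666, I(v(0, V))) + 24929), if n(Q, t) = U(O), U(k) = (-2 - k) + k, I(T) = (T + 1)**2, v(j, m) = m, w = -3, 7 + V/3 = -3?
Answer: 1/24927 ≈ 4.0117e-5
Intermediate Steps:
V = -30 (V = -21 + 3*(-3) = -21 - 9 = -30)
I(T) = (1 + T)**2
O = 3 (O = -6 - 3*(-3) = -6 + 9 = 3)
U(k) = -2
n(Q, t) = -2
1/(n(666, I(v(0, V))) + 24929) = 1/(-2 + 24929) = 1/24927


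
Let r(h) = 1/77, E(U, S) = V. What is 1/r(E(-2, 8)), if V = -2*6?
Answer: 77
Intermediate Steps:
V = -12
E(U, S) = -12
r(h) = 1/77
1/r(E(-2, 8)) = 1/(1/77) = 77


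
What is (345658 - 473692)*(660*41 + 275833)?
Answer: -38780602362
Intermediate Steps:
(345658 - 473692)*(660*41 + 275833) = -128034*(27060 + 275833) = -128034*302893 = -38780602362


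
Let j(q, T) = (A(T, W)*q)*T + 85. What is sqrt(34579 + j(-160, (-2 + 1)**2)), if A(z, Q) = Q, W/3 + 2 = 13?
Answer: 2*sqrt(7346) ≈ 171.42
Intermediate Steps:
W = 33 (W = -6 + 3*13 = -6 + 39 = 33)
j(q, T) = 85 + 33*T*q (j(q, T) = (33*q)*T + 85 = 33*T*q + 85 = 85 + 33*T*q)
sqrt(34579 + j(-160, (-2 + 1)**2)) = sqrt(34579 + (85 + 33*(-2 + 1)**2*(-160))) = sqrt(34579 + (85 + 33*(-1)**2*(-160))) = sqrt(34579 + (85 + 33*1*(-160))) = sqrt(34579 + (85 - 5280)) = sqrt(34579 - 5195) = sqrt(29384) = 2*sqrt(7346)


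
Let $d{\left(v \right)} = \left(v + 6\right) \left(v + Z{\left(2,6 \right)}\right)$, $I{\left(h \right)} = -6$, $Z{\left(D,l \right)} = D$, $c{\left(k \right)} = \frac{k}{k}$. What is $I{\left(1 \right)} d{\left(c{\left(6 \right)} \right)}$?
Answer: $-126$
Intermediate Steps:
$c{\left(k \right)} = 1$
$d{\left(v \right)} = \left(2 + v\right) \left(6 + v\right)$ ($d{\left(v \right)} = \left(v + 6\right) \left(v + 2\right) = \left(6 + v\right) \left(2 + v\right) = \left(2 + v\right) \left(6 + v\right)$)
$I{\left(1 \right)} d{\left(c{\left(6 \right)} \right)} = - 6 \left(12 + 1^{2} + 8 \cdot 1\right) = - 6 \left(12 + 1 + 8\right) = \left(-6\right) 21 = -126$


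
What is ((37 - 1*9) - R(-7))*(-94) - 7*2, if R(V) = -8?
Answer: -3398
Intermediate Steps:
((37 - 1*9) - R(-7))*(-94) - 7*2 = ((37 - 1*9) - 1*(-8))*(-94) - 7*2 = ((37 - 9) + 8)*(-94) - 14 = (28 + 8)*(-94) - 14 = 36*(-94) - 14 = -3384 - 14 = -3398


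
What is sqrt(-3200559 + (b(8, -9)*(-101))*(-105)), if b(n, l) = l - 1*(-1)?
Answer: I*sqrt(3285399) ≈ 1812.6*I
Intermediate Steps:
b(n, l) = 1 + l (b(n, l) = l + 1 = 1 + l)
sqrt(-3200559 + (b(8, -9)*(-101))*(-105)) = sqrt(-3200559 + ((1 - 9)*(-101))*(-105)) = sqrt(-3200559 - 8*(-101)*(-105)) = sqrt(-3200559 + 808*(-105)) = sqrt(-3200559 - 84840) = sqrt(-3285399) = I*sqrt(3285399)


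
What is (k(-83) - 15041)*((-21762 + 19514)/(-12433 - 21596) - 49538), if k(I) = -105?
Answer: 25532011357684/34029 ≈ 7.5030e+8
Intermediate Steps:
(k(-83) - 15041)*((-21762 + 19514)/(-12433 - 21596) - 49538) = (-105 - 15041)*((-21762 + 19514)/(-12433 - 21596) - 49538) = -15146*(-2248/(-34029) - 49538) = -15146*(-2248*(-1/34029) - 49538) = -15146*(2248/34029 - 49538) = -15146*(-1685726354/34029) = 25532011357684/34029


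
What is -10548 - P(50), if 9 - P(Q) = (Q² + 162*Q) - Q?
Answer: -7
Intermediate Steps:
P(Q) = 9 - Q² - 161*Q (P(Q) = 9 - ((Q² + 162*Q) - Q) = 9 - (Q² + 161*Q) = 9 + (-Q² - 161*Q) = 9 - Q² - 161*Q)
-10548 - P(50) = -10548 - (9 - 1*50² - 161*50) = -10548 - (9 - 1*2500 - 8050) = -10548 - (9 - 2500 - 8050) = -10548 - 1*(-10541) = -10548 + 10541 = -7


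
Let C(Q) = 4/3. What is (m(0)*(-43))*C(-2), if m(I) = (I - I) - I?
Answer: 0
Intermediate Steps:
m(I) = -I (m(I) = 0 - I = -I)
C(Q) = 4/3 (C(Q) = 4*(1/3) = 4/3)
(m(0)*(-43))*C(-2) = (-1*0*(-43))*(4/3) = (0*(-43))*(4/3) = 0*(4/3) = 0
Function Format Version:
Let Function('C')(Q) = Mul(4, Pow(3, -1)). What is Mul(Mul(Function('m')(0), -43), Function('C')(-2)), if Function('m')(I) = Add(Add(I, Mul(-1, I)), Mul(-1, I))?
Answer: 0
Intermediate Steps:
Function('m')(I) = Mul(-1, I) (Function('m')(I) = Add(0, Mul(-1, I)) = Mul(-1, I))
Function('C')(Q) = Rational(4, 3) (Function('C')(Q) = Mul(4, Rational(1, 3)) = Rational(4, 3))
Mul(Mul(Function('m')(0), -43), Function('C')(-2)) = Mul(Mul(Mul(-1, 0), -43), Rational(4, 3)) = Mul(Mul(0, -43), Rational(4, 3)) = Mul(0, Rational(4, 3)) = 0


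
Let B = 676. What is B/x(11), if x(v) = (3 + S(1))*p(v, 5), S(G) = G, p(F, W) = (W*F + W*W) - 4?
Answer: 169/76 ≈ 2.2237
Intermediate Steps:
p(F, W) = -4 + W² + F*W (p(F, W) = (F*W + W²) - 4 = (W² + F*W) - 4 = -4 + W² + F*W)
x(v) = 84 + 20*v (x(v) = (3 + 1)*(-4 + 5² + v*5) = 4*(-4 + 25 + 5*v) = 4*(21 + 5*v) = 84 + 20*v)
B/x(11) = 676/(84 + 20*11) = 676/(84 + 220) = 676/304 = 676*(1/304) = 169/76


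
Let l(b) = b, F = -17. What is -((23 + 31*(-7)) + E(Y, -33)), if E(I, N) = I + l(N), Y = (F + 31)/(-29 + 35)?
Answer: 674/3 ≈ 224.67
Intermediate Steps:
Y = 7/3 (Y = (-17 + 31)/(-29 + 35) = 14/6 = 14*(⅙) = 7/3 ≈ 2.3333)
E(I, N) = I + N
-((23 + 31*(-7)) + E(Y, -33)) = -((23 + 31*(-7)) + (7/3 - 33)) = -((23 - 217) - 92/3) = -(-194 - 92/3) = -1*(-674/3) = 674/3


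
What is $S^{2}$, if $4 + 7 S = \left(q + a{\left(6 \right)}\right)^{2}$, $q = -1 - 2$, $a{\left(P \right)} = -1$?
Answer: $\frac{144}{49} \approx 2.9388$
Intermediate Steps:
$q = -3$ ($q = -1 - 2 = -3$)
$S = \frac{12}{7}$ ($S = - \frac{4}{7} + \frac{\left(-3 - 1\right)^{2}}{7} = - \frac{4}{7} + \frac{\left(-4\right)^{2}}{7} = - \frac{4}{7} + \frac{1}{7} \cdot 16 = - \frac{4}{7} + \frac{16}{7} = \frac{12}{7} \approx 1.7143$)
$S^{2} = \left(\frac{12}{7}\right)^{2} = \frac{144}{49}$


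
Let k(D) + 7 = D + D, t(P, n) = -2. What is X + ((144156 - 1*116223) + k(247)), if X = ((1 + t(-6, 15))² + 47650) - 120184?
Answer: -44113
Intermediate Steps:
k(D) = -7 + 2*D (k(D) = -7 + (D + D) = -7 + 2*D)
X = -72533 (X = ((1 - 2)² + 47650) - 120184 = ((-1)² + 47650) - 120184 = (1 + 47650) - 120184 = 47651 - 120184 = -72533)
X + ((144156 - 1*116223) + k(247)) = -72533 + ((144156 - 1*116223) + (-7 + 2*247)) = -72533 + ((144156 - 116223) + (-7 + 494)) = -72533 + (27933 + 487) = -72533 + 28420 = -44113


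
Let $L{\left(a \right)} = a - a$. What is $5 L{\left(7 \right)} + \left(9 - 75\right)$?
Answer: $-66$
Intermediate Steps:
$L{\left(a \right)} = 0$
$5 L{\left(7 \right)} + \left(9 - 75\right) = 5 \cdot 0 + \left(9 - 75\right) = 0 - 66 = -66$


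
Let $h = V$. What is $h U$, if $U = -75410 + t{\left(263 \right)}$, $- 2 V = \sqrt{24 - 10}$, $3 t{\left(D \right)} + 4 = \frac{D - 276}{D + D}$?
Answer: $\frac{118999097 \sqrt{14}}{3156} \approx 1.4108 \cdot 10^{5}$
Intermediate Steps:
$t{\left(D \right)} = - \frac{4}{3} + \frac{-276 + D}{6 D}$ ($t{\left(D \right)} = - \frac{4}{3} + \frac{\left(D - 276\right) \frac{1}{D + D}}{3} = - \frac{4}{3} + \frac{\left(-276 + D\right) \frac{1}{2 D}}{3} = - \frac{4}{3} + \frac{\frac{1}{2} \frac{1}{D} \left(-276 + D\right)}{3} = - \frac{4}{3} + \frac{-276 + D}{6 D}$)
$V = - \frac{\sqrt{14}}{2}$ ($V = - \frac{\sqrt{24 - 10}}{2} = - \frac{\sqrt{14}}{2} \approx -1.8708$)
$h = - \frac{\sqrt{14}}{2} \approx -1.8708$
$U = - \frac{118999097}{1578}$ ($U = -75410 - \left(\frac{7}{6} + \frac{46}{263}\right) = -75410 - \frac{2117}{1578} = - \frac{118999097}{1578} \approx -75411.0$)
$h U = - \frac{\sqrt{14}}{2} \left(- \frac{118999097}{1578}\right) = \frac{118999097 \sqrt{14}}{3156}$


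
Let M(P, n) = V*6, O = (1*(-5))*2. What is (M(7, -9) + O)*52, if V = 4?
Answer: 728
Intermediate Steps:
O = -10 (O = -5*2 = -10)
M(P, n) = 24 (M(P, n) = 4*6 = 24)
(M(7, -9) + O)*52 = (24 - 10)*52 = 14*52 = 728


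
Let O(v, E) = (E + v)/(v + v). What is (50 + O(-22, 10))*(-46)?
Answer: -25438/11 ≈ -2312.5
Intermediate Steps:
O(v, E) = (E + v)/(2*v) (O(v, E) = (E + v)/((2*v)) = (E + v)*(1/(2*v)) = (E + v)/(2*v))
(50 + O(-22, 10))*(-46) = (50 + (1/2)*(10 - 22)/(-22))*(-46) = (50 + (1/2)*(-1/22)*(-12))*(-46) = (50 + 3/11)*(-46) = (553/11)*(-46) = -25438/11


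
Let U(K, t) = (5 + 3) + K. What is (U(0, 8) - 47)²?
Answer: 1521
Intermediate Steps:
U(K, t) = 8 + K
(U(0, 8) - 47)² = ((8 + 0) - 47)² = (8 - 47)² = (-39)² = 1521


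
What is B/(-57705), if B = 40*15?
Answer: -40/3847 ≈ -0.010398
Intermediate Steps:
B = 600
B/(-57705) = 600/(-57705) = 600*(-1/57705) = -40/3847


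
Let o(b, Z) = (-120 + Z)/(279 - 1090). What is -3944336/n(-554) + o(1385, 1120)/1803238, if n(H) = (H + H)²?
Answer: -180259400556189/56105242967561 ≈ -3.2129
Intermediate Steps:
n(H) = 4*H² (n(H) = (2*H)² = 4*H²)
o(b, Z) = 120/811 - Z/811 (o(b, Z) = (-120 + Z)/(-811) = (-120 + Z)*(-1/811) = 120/811 - Z/811)
-3944336/n(-554) + o(1385, 1120)/1803238 = -3944336/(4*(-554)²) + (120/811 - 1/811*1120)/1803238 = -3944336/(4*306916) + (120/811 - 1120/811)*(1/1803238) = -3944336/1227664 - 1000/811*1/1803238 = -3944336*1/1227664 - 500/731213009 = -246521/76729 - 500/731213009 = -180259400556189/56105242967561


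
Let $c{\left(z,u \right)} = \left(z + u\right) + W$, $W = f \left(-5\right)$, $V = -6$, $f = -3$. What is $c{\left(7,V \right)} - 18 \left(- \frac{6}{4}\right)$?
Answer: $43$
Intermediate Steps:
$W = 15$ ($W = \left(-3\right) \left(-5\right) = 15$)
$c{\left(z,u \right)} = 15 + u + z$ ($c{\left(z,u \right)} = \left(z + u\right) + 15 = \left(u + z\right) + 15 = 15 + u + z$)
$c{\left(7,V \right)} - 18 \left(- \frac{6}{4}\right) = \left(15 - 6 + 7\right) - 18 \left(- \frac{6}{4}\right) = 16 - 18 \left(\left(-6\right) \frac{1}{4}\right) = 16 - -27 = 16 + 27 = 43$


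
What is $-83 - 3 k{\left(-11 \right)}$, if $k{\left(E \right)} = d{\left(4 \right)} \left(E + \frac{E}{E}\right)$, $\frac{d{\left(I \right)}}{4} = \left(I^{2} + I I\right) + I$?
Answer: $4237$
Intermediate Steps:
$d{\left(I \right)} = 4 I + 8 I^{2}$ ($d{\left(I \right)} = 4 \left(\left(I^{2} + I I\right) + I\right) = 4 \left(\left(I^{2} + I^{2}\right) + I\right) = 4 \left(2 I^{2} + I\right) = 4 \left(I + 2 I^{2}\right) = 4 I + 8 I^{2}$)
$k{\left(E \right)} = 144 + 144 E$ ($k{\left(E \right)} = 4 \cdot 4 \left(1 + 2 \cdot 4\right) \left(E + \frac{E}{E}\right) = 4 \cdot 4 \left(1 + 8\right) \left(E + 1\right) = 4 \cdot 4 \cdot 9 \left(1 + E\right) = 144 \left(1 + E\right) = 144 + 144 E$)
$-83 - 3 k{\left(-11 \right)} = -83 - 3 \left(144 + 144 \left(-11\right)\right) = -83 - 3 \left(144 - 1584\right) = -83 - -4320 = -83 + 4320 = 4237$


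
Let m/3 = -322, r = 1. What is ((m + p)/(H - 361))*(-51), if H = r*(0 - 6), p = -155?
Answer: -57171/367 ≈ -155.78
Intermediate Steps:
H = -6 (H = 1*(0 - 6) = 1*(-6) = -6)
m = -966 (m = 3*(-322) = -966)
((m + p)/(H - 361))*(-51) = ((-966 - 155)/(-6 - 361))*(-51) = -1121/(-367)*(-51) = -1121*(-1/367)*(-51) = (1121/367)*(-51) = -57171/367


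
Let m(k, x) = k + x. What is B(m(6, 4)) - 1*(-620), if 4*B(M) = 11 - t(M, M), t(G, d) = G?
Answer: 2481/4 ≈ 620.25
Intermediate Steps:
B(M) = 11/4 - M/4 (B(M) = (11 - M)/4 = 11/4 - M/4)
B(m(6, 4)) - 1*(-620) = (11/4 - (6 + 4)/4) - 1*(-620) = (11/4 - ¼*10) + 620 = (11/4 - 5/2) + 620 = ¼ + 620 = 2481/4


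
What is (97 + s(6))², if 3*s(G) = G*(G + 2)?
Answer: 12769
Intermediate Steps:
s(G) = G*(2 + G)/3 (s(G) = (G*(G + 2))/3 = (G*(2 + G))/3 = G*(2 + G)/3)
(97 + s(6))² = (97 + (⅓)*6*(2 + 6))² = (97 + (⅓)*6*8)² = (97 + 16)² = 113² = 12769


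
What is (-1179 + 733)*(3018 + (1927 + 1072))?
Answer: -2683582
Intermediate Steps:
(-1179 + 733)*(3018 + (1927 + 1072)) = -446*(3018 + 2999) = -446*6017 = -2683582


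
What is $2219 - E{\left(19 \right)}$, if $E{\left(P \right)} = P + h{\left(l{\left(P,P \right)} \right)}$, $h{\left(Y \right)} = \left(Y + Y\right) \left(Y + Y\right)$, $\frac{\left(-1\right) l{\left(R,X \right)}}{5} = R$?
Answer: $-33900$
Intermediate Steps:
$l{\left(R,X \right)} = - 5 R$
$h{\left(Y \right)} = 4 Y^{2}$ ($h{\left(Y \right)} = 2 Y 2 Y = 4 Y^{2}$)
$E{\left(P \right)} = P + 100 P^{2}$ ($E{\left(P \right)} = P + 4 \left(- 5 P\right)^{2} = P + 4 \cdot 25 P^{2} = P + 100 P^{2}$)
$2219 - E{\left(19 \right)} = 2219 - 19 \left(1 + 100 \cdot 19\right) = 2219 - 19 \left(1 + 1900\right) = 2219 - 19 \cdot 1901 = 2219 - 36119 = -33900$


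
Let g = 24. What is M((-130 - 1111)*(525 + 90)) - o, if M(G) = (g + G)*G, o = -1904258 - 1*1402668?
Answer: 582482125991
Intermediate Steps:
o = -3306926 (o = -1904258 - 1402668 = -3306926)
M(G) = G*(24 + G) (M(G) = (24 + G)*G = G*(24 + G))
M((-130 - 1111)*(525 + 90)) - o = ((-130 - 1111)*(525 + 90))*(24 + (-130 - 1111)*(525 + 90)) - 1*(-3306926) = (-1241*615)*(24 - 1241*615) + 3306926 = -763215*(24 - 763215) + 3306926 = -763215*(-763191) + 3306926 = 582478819065 + 3306926 = 582482125991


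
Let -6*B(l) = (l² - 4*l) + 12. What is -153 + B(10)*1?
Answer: -165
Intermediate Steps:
B(l) = -2 - l²/6 + 2*l/3 (B(l) = -((l² - 4*l) + 12)/6 = -(12 + l² - 4*l)/6 = -2 - l²/6 + 2*l/3)
-153 + B(10)*1 = -153 + (-2 - ⅙*10² + (⅔)*10)*1 = -153 + (-2 - ⅙*100 + 20/3)*1 = -153 + (-2 - 50/3 + 20/3)*1 = -153 - 12*1 = -153 - 12 = -165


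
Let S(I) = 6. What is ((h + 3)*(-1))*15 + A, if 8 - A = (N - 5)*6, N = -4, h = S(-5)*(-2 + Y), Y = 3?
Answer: -73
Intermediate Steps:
h = 6 (h = 6*(-2 + 3) = 6*1 = 6)
A = 62 (A = 8 - (-4 - 5)*6 = 8 - (-9)*6 = 8 - 1*(-54) = 8 + 54 = 62)
((h + 3)*(-1))*15 + A = ((6 + 3)*(-1))*15 + 62 = (9*(-1))*15 + 62 = -9*15 + 62 = -135 + 62 = -73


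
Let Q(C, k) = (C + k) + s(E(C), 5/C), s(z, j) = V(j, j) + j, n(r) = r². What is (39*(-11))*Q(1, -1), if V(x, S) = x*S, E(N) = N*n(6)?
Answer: -12870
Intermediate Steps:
E(N) = 36*N (E(N) = N*6² = N*36 = 36*N)
V(x, S) = S*x
s(z, j) = j + j² (s(z, j) = j*j + j = j² + j = j + j²)
Q(C, k) = C + k + 5*(1 + 5/C)/C (Q(C, k) = (C + k) + (5/C)*(1 + 5/C) = (C + k) + 5*(1 + 5/C)/C = C + k + 5*(1 + 5/C)/C)
(39*(-11))*Q(1, -1) = (39*(-11))*(1 - 1 + 5/1 + 25/1²) = -429*(1 - 1 + 5*1 + 25*1) = -429*(1 - 1 + 5 + 25) = -429*30 = -12870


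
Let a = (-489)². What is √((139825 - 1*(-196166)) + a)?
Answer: 2*√143778 ≈ 758.36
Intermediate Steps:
a = 239121
√((139825 - 1*(-196166)) + a) = √((139825 - 1*(-196166)) + 239121) = √((139825 + 196166) + 239121) = √(335991 + 239121) = √575112 = 2*√143778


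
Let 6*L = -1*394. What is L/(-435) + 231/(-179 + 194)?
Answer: 20294/1305 ≈ 15.551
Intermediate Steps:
L = -197/3 (L = (-1*394)/6 = (⅙)*(-394) = -197/3 ≈ -65.667)
L/(-435) + 231/(-179 + 194) = -197/3/(-435) + 231/(-179 + 194) = -197/3*(-1/435) + 231/15 = 197/1305 + 231*(1/15) = 197/1305 + 77/5 = 20294/1305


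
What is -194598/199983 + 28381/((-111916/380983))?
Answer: -102970174652137/1065776068 ≈ -96615.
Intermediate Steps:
-194598/199983 + 28381/((-111916/380983)) = -194598*1/199983 + 28381/((-111916*1/380983)) = -64866/66661 + 28381/(-111916/380983) = -64866/66661 + 28381*(-380983/111916) = -64866/66661 - 10812678523/111916 = -102970174652137/1065776068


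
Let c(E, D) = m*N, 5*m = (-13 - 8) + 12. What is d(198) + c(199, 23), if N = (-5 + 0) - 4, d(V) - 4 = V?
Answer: 1091/5 ≈ 218.20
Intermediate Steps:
d(V) = 4 + V
N = -9 (N = -5 - 4 = -9)
m = -9/5 (m = ((-13 - 8) + 12)/5 = (-21 + 12)/5 = (⅕)*(-9) = -9/5 ≈ -1.8000)
c(E, D) = 81/5 (c(E, D) = -9/5*(-9) = 81/5)
d(198) + c(199, 23) = (4 + 198) + 81/5 = 202 + 81/5 = 1091/5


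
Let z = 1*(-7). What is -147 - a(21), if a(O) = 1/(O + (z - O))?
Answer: -1028/7 ≈ -146.86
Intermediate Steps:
z = -7
a(O) = -⅐ (a(O) = 1/(O + (-7 - O)) = 1/(-7) = -⅐)
-147 - a(21) = -147 - 1*(-⅐) = -147 + ⅐ = -1028/7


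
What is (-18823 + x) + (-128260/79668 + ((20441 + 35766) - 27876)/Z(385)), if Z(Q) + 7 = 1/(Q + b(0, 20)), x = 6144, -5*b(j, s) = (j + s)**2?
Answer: -711064317607/42502878 ≈ -16730.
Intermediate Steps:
b(j, s) = -(j + s)**2/5
Z(Q) = -7 + 1/(-80 + Q) (Z(Q) = -7 + 1/(Q - (0 + 20)**2/5) = -7 + 1/(Q - 1/5*20**2) = -7 + 1/(Q - 1/5*400) = -7 + 1/(Q - 80) = -7 + 1/(-80 + Q))
(-18823 + x) + (-128260/79668 + ((20441 + 35766) - 27876)/Z(385)) = (-18823 + 6144) + (-128260/79668 + ((20441 + 35766) - 27876)/(((561 - 7*385)/(-80 + 385)))) = -12679 + (-128260*1/79668 + (56207 - 27876)/(((561 - 2695)/305))) = -12679 + (-32065/19917 + 28331/(((1/305)*(-2134)))) = -12679 + (-32065/19917 + 28331/(-2134/305)) = -12679 + (-32065/19917 + 28331*(-305/2134)) = -12679 + (-32065/19917 - 8640955/2134) = -12679 - 172170327445/42502878 = -711064317607/42502878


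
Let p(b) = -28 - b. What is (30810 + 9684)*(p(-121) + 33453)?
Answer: 1358411724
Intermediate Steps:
(30810 + 9684)*(p(-121) + 33453) = (30810 + 9684)*((-28 - 1*(-121)) + 33453) = 40494*((-28 + 121) + 33453) = 40494*(93 + 33453) = 40494*33546 = 1358411724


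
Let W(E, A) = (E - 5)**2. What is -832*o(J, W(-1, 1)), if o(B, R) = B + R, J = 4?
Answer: -33280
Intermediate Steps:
W(E, A) = (-5 + E)**2
-832*o(J, W(-1, 1)) = -832*(4 + (-5 - 1)**2) = -832*(4 + (-6)**2) = -832*(4 + 36) = -832*40 = -33280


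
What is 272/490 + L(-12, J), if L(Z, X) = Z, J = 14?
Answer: -2804/245 ≈ -11.445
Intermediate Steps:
272/490 + L(-12, J) = 272/490 - 12 = 272*(1/490) - 12 = 136/245 - 12 = -2804/245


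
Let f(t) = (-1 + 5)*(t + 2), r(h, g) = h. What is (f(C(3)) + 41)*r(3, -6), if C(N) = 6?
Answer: 219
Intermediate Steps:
f(t) = 8 + 4*t (f(t) = 4*(2 + t) = 8 + 4*t)
(f(C(3)) + 41)*r(3, -6) = ((8 + 4*6) + 41)*3 = ((8 + 24) + 41)*3 = (32 + 41)*3 = 73*3 = 219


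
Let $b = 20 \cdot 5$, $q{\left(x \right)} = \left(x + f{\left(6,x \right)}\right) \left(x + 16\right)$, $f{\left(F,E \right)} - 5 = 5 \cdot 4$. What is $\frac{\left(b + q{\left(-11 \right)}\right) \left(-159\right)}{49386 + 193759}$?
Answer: $- \frac{5406}{48629} \approx -0.11117$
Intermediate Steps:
$f{\left(F,E \right)} = 25$ ($f{\left(F,E \right)} = 5 + 5 \cdot 4 = 5 + 20 = 25$)
$q{\left(x \right)} = \left(16 + x\right) \left(25 + x\right)$ ($q{\left(x \right)} = \left(x + 25\right) \left(x + 16\right) = \left(25 + x\right) \left(16 + x\right) = \left(16 + x\right) \left(25 + x\right)$)
$b = 100$
$\frac{\left(b + q{\left(-11 \right)}\right) \left(-159\right)}{49386 + 193759} = \frac{\left(100 + \left(400 + \left(-11\right)^{2} + 41 \left(-11\right)\right)\right) \left(-159\right)}{49386 + 193759} = \frac{\left(100 + \left(400 + 121 - 451\right)\right) \left(-159\right)}{243145} = \left(100 + 70\right) \left(-159\right) \frac{1}{243145} = 170 \left(-159\right) \frac{1}{243145} = \left(-27030\right) \frac{1}{243145} = - \frac{5406}{48629}$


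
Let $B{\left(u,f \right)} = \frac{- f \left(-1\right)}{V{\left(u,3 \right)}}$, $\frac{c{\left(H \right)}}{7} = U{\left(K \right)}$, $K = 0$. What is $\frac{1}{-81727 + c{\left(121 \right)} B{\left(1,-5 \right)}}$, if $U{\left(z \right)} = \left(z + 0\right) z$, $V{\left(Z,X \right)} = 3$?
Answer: $- \frac{1}{81727} \approx -1.2236 \cdot 10^{-5}$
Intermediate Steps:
$U{\left(z \right)} = z^{2}$ ($U{\left(z \right)} = z z = z^{2}$)
$c{\left(H \right)} = 0$ ($c{\left(H \right)} = 7 \cdot 0^{2} = 7 \cdot 0 = 0$)
$B{\left(u,f \right)} = \frac{f}{3}$ ($B{\left(u,f \right)} = \frac{- f \left(-1\right)}{3} = f \frac{1}{3} = \frac{f}{3}$)
$\frac{1}{-81727 + c{\left(121 \right)} B{\left(1,-5 \right)}} = \frac{1}{-81727 + 0 \cdot \frac{1}{3} \left(-5\right)} = \frac{1}{-81727 + 0 \left(- \frac{5}{3}\right)} = \frac{1}{-81727 + 0} = \frac{1}{-81727} = - \frac{1}{81727}$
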